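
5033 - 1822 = 3211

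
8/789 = 8/789 = 0.01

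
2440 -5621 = -3181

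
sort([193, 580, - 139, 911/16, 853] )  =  [ - 139, 911/16, 193,580, 853 ] 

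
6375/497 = 6375/497 = 12.83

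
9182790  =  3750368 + 5432422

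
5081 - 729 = 4352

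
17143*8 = 137144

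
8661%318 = 75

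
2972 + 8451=11423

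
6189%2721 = 747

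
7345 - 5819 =1526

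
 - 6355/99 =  - 65 + 80/99=- 64.19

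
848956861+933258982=1782215843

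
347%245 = 102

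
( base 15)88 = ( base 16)80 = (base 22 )5i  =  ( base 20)68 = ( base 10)128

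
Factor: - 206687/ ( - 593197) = 11^ ( - 1) * 13^2*1223^1*53927^( - 1)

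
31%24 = 7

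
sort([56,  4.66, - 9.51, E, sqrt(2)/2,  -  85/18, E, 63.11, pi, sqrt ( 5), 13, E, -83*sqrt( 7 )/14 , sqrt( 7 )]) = [ - 83*sqrt( 7)/14, - 9.51,-85/18, sqrt(2) /2, sqrt(5), sqrt(7 ),E,E, E, pi,4.66, 13,56 , 63.11]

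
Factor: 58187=31^1*1877^1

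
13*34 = 442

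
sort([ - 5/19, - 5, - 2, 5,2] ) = [ - 5, - 2,- 5/19, 2, 5] 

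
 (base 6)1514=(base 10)406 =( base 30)DG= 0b110010110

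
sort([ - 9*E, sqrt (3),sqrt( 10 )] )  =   [ - 9*E,sqrt( 3 ), sqrt( 10) ]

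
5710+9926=15636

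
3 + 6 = 9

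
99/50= 1+ 49/50 = 1.98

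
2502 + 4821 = 7323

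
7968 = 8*996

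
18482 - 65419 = - 46937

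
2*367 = 734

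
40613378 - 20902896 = 19710482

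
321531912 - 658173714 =-336641802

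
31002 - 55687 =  - 24685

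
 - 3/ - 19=3/19 = 0.16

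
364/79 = 4 + 48/79 = 4.61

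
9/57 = 3/19 = 0.16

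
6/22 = 3/11=0.27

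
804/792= 67/66 = 1.02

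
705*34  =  23970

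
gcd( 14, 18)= 2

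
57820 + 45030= 102850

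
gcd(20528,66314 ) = 2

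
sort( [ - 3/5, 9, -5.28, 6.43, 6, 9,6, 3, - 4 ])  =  [-5.28,  -  4,-3/5, 3,6,6,6.43, 9, 9 ]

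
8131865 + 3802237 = 11934102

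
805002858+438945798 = 1243948656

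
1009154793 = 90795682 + 918359111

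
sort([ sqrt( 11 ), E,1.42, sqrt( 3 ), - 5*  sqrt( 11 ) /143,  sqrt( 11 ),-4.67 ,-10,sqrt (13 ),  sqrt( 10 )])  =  [-10, - 4.67, - 5*sqrt( 11)/143,1.42,sqrt(3) , E,sqrt( 10 ),sqrt( 11) , sqrt( 11), sqrt( 13)]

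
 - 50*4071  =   - 203550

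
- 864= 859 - 1723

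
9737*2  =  19474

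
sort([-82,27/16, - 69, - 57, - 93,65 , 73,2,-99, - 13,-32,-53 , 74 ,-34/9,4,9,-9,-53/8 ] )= [-99,-93, - 82, - 69, - 57,-53, - 32, -13, - 9,-53/8, - 34/9,27/16, 2, 4,9, 65, 73, 74]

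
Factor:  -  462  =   - 2^1*3^1 * 7^1 * 11^1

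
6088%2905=278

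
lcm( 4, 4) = 4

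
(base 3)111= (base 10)13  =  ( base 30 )d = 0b1101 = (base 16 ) D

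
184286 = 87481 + 96805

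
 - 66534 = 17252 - 83786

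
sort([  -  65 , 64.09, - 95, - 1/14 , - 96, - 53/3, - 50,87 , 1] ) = [-96 , -95,-65, - 50,- 53/3, - 1/14,1 , 64.09, 87]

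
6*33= 198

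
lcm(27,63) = 189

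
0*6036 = 0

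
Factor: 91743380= 2^2*5^1*4587169^1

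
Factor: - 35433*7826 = - 2^1*3^2  *7^1*13^1*31^1*43^1*127^1 =- 277298658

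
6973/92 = 6973/92 = 75.79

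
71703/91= 787+ 86/91 = 787.95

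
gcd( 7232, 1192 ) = 8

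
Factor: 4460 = 2^2 * 5^1 * 223^1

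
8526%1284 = 822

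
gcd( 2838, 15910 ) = 86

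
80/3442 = 40/1721 = 0.02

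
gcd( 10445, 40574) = 1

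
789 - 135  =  654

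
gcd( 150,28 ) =2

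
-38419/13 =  - 38419/13 =-2955.31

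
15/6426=5/2142 = 0.00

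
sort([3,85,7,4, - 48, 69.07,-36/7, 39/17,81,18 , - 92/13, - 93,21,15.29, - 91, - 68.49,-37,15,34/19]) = [ - 93, - 91,-68.49,  -  48, - 37, - 92/13,-36/7, 34/19,39/17, 3,4,7 , 15,  15.29,18,21,69.07,81,85]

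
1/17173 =1/17173 = 0.00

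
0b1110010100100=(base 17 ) 1865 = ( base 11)5566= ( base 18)14b6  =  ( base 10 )7332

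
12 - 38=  - 26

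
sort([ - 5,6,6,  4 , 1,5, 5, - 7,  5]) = [-7, - 5, 1,  4,5,5, 5,6, 6]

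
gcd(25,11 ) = 1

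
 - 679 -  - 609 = -70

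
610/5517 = 610/5517 =0.11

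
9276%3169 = 2938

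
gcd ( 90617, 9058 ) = 1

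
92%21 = 8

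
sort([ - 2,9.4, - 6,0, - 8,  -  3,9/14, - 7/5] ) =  [  -  8, - 6, - 3, - 2,  -  7/5,0,9/14, 9.4] 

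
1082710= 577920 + 504790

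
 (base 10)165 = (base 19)8D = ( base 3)20010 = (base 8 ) 245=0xa5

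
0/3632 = 0 = 0.00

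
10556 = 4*2639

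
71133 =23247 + 47886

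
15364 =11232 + 4132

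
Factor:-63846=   -2^1*3^2*3547^1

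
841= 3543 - 2702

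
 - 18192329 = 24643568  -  42835897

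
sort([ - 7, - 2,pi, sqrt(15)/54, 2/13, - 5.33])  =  [ - 7, - 5.33,-2, sqrt(15) /54,  2/13, pi]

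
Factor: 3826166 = 2^1*683^1 * 2801^1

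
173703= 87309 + 86394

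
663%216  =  15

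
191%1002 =191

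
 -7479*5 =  - 37395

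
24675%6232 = 5979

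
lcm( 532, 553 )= 42028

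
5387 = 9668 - 4281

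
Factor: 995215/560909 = 5^1*13^1 * 61^1*251^1 *479^( - 1 )*1171^(  -  1 )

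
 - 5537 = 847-6384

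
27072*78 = 2111616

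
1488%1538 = 1488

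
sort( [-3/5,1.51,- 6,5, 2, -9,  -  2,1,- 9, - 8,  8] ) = [-9, - 9, - 8, - 6,-2, - 3/5,1,1.51,2 , 5,8]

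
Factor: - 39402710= - 2^1*5^1*3940271^1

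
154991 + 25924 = 180915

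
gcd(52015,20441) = 1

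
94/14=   47/7 = 6.71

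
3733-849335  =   -845602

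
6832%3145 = 542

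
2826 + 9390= 12216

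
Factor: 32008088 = 2^3*7^1*23^1 *24851^1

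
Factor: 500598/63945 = 2^1 * 5^(  -  1) * 7^ ( - 1 )*137^1 = 274/35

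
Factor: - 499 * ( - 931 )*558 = 2^1*3^2*7^2*19^1 * 31^1*499^1 = 259229502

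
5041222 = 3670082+1371140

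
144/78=1 + 11/13 = 1.85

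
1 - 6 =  - 5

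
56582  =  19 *2978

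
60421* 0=0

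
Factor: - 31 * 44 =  - 2^2 *11^1*31^1 =- 1364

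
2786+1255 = 4041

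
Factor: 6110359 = 1039^1*5881^1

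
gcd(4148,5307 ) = 61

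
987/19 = 987/19= 51.95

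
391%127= 10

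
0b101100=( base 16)2C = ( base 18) 28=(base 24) 1K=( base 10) 44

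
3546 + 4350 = 7896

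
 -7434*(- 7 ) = 52038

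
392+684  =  1076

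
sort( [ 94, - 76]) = [-76, 94]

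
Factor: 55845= 3^2 *5^1*17^1 * 73^1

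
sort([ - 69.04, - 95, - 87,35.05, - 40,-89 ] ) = [-95,-89,-87,  -  69.04, - 40,35.05]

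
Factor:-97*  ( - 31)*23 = 69161= 23^1*31^1 *97^1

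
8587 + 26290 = 34877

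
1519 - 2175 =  - 656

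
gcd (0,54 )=54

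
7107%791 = 779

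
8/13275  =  8/13275 = 0.00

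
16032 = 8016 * 2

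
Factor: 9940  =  2^2*5^1*7^1*71^1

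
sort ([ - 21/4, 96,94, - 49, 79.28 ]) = [ - 49, - 21/4,79.28,94,  96]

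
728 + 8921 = 9649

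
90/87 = 1 + 1/29 = 1.03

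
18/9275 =18/9275 = 0.00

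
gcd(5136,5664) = 48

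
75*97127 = 7284525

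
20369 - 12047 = 8322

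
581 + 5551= 6132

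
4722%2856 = 1866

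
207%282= 207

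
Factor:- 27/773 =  - 3^3*773^(  -  1 )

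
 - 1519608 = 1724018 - 3243626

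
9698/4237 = 2 + 1224/4237 = 2.29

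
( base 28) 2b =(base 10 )67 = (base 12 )57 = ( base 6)151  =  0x43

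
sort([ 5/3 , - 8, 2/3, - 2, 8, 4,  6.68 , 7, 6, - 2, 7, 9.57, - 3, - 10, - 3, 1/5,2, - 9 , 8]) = [ - 10, - 9,-8,-3, - 3,-2, - 2,  1/5,2/3, 5/3, 2, 4, 6,  6.68, 7, 7,8, 8, 9.57 ]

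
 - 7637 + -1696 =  - 9333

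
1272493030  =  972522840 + 299970190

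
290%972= 290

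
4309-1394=2915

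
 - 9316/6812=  - 2+1077/1703 = - 1.37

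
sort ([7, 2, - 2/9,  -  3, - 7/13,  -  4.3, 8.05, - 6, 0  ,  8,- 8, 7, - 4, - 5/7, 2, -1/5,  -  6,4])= [ - 8 , - 6, -6, - 4.3, - 4 ,-3, - 5/7, - 7/13, - 2/9  , - 1/5,  0, 2, 2, 4,  7, 7, 8,8.05] 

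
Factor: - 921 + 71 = -2^1*5^2*17^1  =  - 850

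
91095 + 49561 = 140656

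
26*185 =4810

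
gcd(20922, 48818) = 6974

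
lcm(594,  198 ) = 594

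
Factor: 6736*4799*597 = 19298660208 =2^4 * 3^1*199^1 * 421^1 * 4799^1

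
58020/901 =58020/901 =64.40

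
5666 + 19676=25342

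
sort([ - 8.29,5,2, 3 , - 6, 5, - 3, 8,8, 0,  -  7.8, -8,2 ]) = [ - 8.29, - 8,-7.8, - 6, - 3, 0, 2, 2,  3,  5,  5, 8,8 ] 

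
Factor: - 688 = - 2^4*43^1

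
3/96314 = 3/96314= 0.00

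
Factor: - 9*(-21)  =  3^3*7^1 = 189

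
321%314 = 7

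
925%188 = 173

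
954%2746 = 954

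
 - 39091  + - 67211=- 106302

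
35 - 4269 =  -4234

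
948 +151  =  1099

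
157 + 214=371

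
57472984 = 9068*6338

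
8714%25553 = 8714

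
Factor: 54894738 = 2^1*3^1*29^1*31^1*10177^1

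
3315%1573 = 169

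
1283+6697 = 7980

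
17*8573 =145741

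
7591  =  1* 7591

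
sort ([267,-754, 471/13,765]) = [ - 754,471/13, 267,765]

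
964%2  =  0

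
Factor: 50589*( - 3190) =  - 161378910=- 2^1 * 3^2*5^1*7^1*11^2*29^1 * 73^1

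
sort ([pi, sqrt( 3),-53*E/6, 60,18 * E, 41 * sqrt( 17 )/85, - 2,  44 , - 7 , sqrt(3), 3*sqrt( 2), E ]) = [ - 53 * E/6, - 7,-2,sqrt( 3) , sqrt( 3 ),  41* sqrt( 17 ) /85,E, pi,3*sqrt( 2 ),  44,18*E,  60 ]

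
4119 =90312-86193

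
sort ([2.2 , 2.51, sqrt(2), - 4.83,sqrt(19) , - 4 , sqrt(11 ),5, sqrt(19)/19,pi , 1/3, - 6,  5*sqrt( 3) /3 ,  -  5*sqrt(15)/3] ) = [-5 * sqrt( 15)/3,- 6 , - 4.83, - 4, sqrt (19 )/19, 1/3,sqrt( 2 ),  2.2,2.51,5*sqrt(3)/3, pi,sqrt( 11 ),sqrt( 19),5 ] 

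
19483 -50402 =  -30919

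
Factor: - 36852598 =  - 2^1*659^1*27961^1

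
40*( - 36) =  - 1440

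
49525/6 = 8254 + 1/6 = 8254.17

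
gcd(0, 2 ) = 2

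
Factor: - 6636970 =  - 2^1*5^1*17^1 *39041^1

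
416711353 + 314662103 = 731373456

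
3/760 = 3/760  =  0.00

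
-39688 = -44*902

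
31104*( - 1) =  -31104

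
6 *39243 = 235458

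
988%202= 180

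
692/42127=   692/42127 = 0.02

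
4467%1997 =473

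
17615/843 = 20 + 755/843=20.90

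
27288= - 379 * (-72) 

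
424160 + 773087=1197247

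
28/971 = 28/971 = 0.03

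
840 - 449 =391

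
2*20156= 40312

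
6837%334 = 157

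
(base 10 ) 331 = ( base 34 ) 9P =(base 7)652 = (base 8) 513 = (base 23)E9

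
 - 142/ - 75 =142/75 =1.89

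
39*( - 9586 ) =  - 373854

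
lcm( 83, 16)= 1328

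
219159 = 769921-550762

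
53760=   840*64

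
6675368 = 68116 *98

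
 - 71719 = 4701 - 76420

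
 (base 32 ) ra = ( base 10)874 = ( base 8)1552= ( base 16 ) 36a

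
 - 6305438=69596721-75902159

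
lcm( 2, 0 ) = 0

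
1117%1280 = 1117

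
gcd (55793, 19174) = 1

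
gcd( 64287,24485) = 1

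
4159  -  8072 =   -  3913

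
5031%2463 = 105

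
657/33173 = 657/33173 = 0.02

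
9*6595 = 59355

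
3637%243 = 235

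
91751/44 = 2085 + 1/4 = 2085.25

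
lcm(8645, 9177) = 596505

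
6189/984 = 2063/328 = 6.29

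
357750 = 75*4770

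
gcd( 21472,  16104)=5368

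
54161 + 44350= 98511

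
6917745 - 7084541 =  - 166796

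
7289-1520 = 5769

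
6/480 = 1/80 = 0.01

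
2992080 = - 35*( - 85488)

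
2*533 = 1066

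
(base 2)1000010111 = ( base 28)j3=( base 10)535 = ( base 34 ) FP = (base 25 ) LA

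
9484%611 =319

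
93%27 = 12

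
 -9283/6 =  - 9283/6 = - 1547.17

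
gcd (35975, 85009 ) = 1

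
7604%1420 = 504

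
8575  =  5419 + 3156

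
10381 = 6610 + 3771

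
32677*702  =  22939254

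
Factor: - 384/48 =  - 8 = - 2^3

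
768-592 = 176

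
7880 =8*985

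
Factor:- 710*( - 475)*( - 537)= - 181103250 = -2^1*3^1*5^3*19^1*71^1*179^1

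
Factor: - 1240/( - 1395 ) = 8/9 = 2^3*3^( - 2)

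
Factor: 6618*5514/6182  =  2^1 * 3^2*11^( - 1) * 281^( - 1)*919^1 *1103^1 = 18245826/3091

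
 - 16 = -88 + 72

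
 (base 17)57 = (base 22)44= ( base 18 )52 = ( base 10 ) 92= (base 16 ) 5C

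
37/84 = 37/84  =  0.44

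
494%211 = 72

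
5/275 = 1/55  =  0.02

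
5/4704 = 5/4704 = 0.00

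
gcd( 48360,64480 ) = 16120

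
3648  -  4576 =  - 928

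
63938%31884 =170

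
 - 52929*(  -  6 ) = 317574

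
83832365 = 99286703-15454338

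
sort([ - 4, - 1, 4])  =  [ - 4,-1 , 4] 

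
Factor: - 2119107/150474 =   -  706369/50158 = -  2^(- 1 )*31^( - 1)*809^( - 1 ) * 706369^1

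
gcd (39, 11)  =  1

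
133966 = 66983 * 2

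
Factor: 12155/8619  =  3^( -1)*5^1*11^1 * 13^(  -  1 ) = 55/39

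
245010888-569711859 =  -324700971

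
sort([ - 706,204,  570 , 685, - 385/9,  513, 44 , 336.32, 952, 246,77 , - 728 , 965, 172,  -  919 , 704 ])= [ - 919,  -  728, - 706, - 385/9 , 44, 77,172,  204 , 246, 336.32,513,570 , 685  ,  704, 952 , 965 ]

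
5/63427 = 5/63427= 0.00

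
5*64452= 322260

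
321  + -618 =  - 297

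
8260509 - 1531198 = 6729311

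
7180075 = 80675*89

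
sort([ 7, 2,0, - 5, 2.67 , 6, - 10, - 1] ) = [ - 10,-5,- 1, 0 , 2,2.67,6,7 ]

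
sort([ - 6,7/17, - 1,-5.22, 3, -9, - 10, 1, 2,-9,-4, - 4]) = [-10, - 9, - 9 ,-6,-5.22 ,  -  4, -4,-1, 7/17,1, 2, 3]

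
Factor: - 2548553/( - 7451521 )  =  364079/1064503 = 11^( - 1 )*29^( - 1 )*47^(-1 )*71^ ( - 1)*364079^1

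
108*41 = 4428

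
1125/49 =22 + 47/49 = 22.96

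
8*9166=73328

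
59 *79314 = 4679526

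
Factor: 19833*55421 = 3^1*11^1*157^1*353^1  *  601^1 =1099164693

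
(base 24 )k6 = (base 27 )i0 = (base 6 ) 2130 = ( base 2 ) 111100110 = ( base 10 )486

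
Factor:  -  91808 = - 2^5*19^1*151^1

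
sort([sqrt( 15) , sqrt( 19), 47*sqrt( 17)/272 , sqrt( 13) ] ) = [ 47*sqrt( 17) /272, sqrt( 13 ),sqrt(15),sqrt( 19) ]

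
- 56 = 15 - 71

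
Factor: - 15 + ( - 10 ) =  - 25= - 5^2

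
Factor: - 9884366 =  - 2^1 * 4942183^1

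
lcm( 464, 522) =4176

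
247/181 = 1 + 66/181 = 1.36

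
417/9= 139/3 = 46.33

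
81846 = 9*9094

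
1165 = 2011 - 846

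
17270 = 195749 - 178479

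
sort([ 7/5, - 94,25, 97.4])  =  [  -  94,7/5,  25,97.4]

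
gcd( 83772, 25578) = 18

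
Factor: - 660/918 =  - 110/153 = - 2^1*3^( - 2 )*5^1*11^1 * 17^( - 1)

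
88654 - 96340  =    -  7686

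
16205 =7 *2315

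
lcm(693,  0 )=0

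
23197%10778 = 1641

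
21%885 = 21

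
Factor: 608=2^5 * 19^1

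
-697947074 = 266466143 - 964413217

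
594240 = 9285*64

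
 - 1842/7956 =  - 307/1326   =  -0.23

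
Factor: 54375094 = 2^1*719^1*37813^1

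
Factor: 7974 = 2^1* 3^2*443^1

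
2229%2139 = 90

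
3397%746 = 413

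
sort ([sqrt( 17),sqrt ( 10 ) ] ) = [ sqrt (10),sqrt( 17) ] 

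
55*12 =660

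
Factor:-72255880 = -2^3*5^1*23^1*78539^1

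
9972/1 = 9972=9972.00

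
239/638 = 239/638=0.37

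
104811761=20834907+83976854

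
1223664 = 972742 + 250922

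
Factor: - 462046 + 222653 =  -7^1 * 11^1*3109^1 = - 239393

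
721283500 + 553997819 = 1275281319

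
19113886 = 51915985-32802099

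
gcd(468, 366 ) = 6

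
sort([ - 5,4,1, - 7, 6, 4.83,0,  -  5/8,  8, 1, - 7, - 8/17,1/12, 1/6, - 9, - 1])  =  [-9, - 7, - 7,- 5, - 1,- 5/8, - 8/17,0,  1/12, 1/6, 1,  1,4,4.83,6, 8 ]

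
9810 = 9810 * 1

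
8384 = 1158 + 7226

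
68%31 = 6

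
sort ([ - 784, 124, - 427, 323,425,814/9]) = [ - 784, - 427 , 814/9,124, 323, 425] 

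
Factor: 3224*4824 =15552576 =2^6*3^2  *13^1*31^1 * 67^1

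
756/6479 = 756/6479 = 0.12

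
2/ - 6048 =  - 1/3024 = - 0.00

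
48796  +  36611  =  85407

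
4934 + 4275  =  9209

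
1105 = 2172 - 1067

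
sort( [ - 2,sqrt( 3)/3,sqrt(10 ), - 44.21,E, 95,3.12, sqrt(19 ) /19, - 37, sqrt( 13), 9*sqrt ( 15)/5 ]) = [ - 44.21, - 37, - 2,sqrt( 19)/19, sqrt( 3)/3, E,3.12, sqrt( 10 ),sqrt( 13 ), 9*sqrt( 15)/5,95]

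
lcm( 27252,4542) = 27252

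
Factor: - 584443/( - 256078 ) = 2^( - 1)*17^1*31^1*61^( - 1) * 1109^1*2099^ ( - 1 )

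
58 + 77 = 135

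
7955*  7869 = 62597895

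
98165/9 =98165/9 = 10907.22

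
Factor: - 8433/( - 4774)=2^ (-1)  *3^2*7^( - 1) * 11^ ( - 1 )*31^ ( - 1)*937^1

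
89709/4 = 89709/4 = 22427.25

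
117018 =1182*99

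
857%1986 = 857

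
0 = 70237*0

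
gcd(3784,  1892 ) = 1892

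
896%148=8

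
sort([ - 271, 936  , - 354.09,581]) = [ - 354.09,- 271,581, 936 ]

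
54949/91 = 54949/91 = 603.84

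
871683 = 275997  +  595686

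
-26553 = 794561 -821114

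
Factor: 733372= 2^2  *183343^1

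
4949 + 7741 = 12690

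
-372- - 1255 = 883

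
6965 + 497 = 7462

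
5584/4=1396 = 1396.00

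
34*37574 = 1277516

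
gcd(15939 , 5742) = 99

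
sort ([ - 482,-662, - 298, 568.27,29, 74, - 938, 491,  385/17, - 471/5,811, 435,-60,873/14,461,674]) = [ - 938, - 662  ,  -  482, - 298,-471/5 , - 60, 385/17, 29,873/14, 74,435 , 461, 491,568.27, 674, 811 ]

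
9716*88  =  855008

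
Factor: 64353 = 3^1*19^1*1129^1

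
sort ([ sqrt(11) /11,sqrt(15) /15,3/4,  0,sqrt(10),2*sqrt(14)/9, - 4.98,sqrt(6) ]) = [  -  4.98, 0, sqrt( 15) /15, sqrt( 11 ) /11,3/4,2*sqrt(14) /9,sqrt(6), sqrt(10)]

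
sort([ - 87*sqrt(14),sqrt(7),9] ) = [ - 87 * sqrt(14 ),  sqrt (7), 9]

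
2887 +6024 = 8911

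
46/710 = 23/355 = 0.06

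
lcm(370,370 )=370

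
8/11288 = 1/1411 = 0.00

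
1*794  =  794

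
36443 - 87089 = - 50646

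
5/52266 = 5/52266 = 0.00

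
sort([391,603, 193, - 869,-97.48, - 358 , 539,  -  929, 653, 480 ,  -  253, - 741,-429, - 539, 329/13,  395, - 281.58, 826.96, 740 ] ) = [ - 929, - 869,-741,- 539, - 429,-358, - 281.58, - 253,-97.48, 329/13, 193,391,  395,480, 539, 603, 653,740, 826.96 ] 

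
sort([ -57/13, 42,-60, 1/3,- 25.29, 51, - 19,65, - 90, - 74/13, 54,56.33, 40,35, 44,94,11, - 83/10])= [-90, - 60, - 25.29, - 19, - 83/10, - 74/13 , - 57/13, 1/3,11, 35,40,  42, 44,51,54, 56.33, 65, 94]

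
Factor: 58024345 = 5^1 * 67^1*173207^1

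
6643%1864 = 1051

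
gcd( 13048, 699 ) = 233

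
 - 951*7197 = - 6844347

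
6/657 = 2/219 = 0.01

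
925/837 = 925/837 = 1.11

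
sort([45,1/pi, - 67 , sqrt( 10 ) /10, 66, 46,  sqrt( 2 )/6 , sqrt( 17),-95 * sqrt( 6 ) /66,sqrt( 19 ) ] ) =[  -  67,  -  95 *sqrt( 6 )/66, sqrt( 2)/6,sqrt( 10 )/10,1/pi,sqrt( 17 ), sqrt(19 ), 45,46,66]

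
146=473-327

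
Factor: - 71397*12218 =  - 2^1*3^2*41^1*149^1*7933^1 = - 872328546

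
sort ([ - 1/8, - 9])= [ - 9, - 1/8] 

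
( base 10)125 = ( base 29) 49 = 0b1111101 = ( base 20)65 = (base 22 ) 5f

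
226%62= 40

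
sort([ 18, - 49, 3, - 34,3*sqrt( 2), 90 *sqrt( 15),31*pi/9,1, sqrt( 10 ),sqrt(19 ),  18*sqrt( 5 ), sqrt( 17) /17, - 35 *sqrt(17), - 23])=[ - 35* sqrt( 17 )  , - 49, - 34, - 23, sqrt( 17 )/17 , 1,3, sqrt( 10 ), 3*sqrt(2 ),  sqrt( 19),  31 * pi/9,18, 18*sqrt( 5 ),90*sqrt( 15 ) ] 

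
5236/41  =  127 + 29/41 = 127.71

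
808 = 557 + 251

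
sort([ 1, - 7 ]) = [ - 7, 1]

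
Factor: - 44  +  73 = 29^1 = 29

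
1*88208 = 88208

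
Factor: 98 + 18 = 2^2*29^1 = 116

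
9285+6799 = 16084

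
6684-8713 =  - 2029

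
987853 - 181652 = 806201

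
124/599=124/599= 0.21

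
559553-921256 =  - 361703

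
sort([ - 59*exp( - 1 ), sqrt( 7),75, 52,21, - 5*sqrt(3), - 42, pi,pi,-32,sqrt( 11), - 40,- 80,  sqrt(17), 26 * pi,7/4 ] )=[ - 80, -42,-40,-32, - 59*exp( - 1),-5 * sqrt( 3),7/4,sqrt( 7),pi, pi,sqrt( 11 ), sqrt(17),  21,52,75,26*pi ]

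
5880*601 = 3533880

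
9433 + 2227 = 11660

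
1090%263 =38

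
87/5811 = 29/1937=0.01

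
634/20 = 31+7/10 = 31.70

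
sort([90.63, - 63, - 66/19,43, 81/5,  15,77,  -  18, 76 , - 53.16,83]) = [-63, - 53.16, - 18, - 66/19, 15 , 81/5,  43,76,77,83, 90.63 ]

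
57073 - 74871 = - 17798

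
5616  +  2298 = 7914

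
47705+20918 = 68623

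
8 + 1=9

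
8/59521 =8/59521 = 0.00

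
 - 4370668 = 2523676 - 6894344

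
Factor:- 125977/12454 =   -  263/26 = -2^( - 1)*13^ ( - 1) *263^1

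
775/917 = 775/917=   0.85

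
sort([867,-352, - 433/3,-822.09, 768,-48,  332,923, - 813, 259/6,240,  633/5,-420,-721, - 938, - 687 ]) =[ -938,-822.09,-813,-721,-687,-420, - 352,-433/3,-48, 259/6, 633/5,240, 332,768, 867, 923] 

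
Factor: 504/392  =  3^2 * 7^( - 1 )  =  9/7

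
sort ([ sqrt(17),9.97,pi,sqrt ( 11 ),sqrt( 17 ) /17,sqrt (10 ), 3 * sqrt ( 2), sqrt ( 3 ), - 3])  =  [ - 3,sqrt( 17)/17,sqrt ( 3), pi, sqrt(10) , sqrt (11 ),sqrt( 17 ),3*sqrt(2 ),9.97 ] 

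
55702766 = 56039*994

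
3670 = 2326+1344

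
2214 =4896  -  2682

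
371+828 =1199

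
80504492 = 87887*916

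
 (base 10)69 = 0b1000101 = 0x45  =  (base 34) 21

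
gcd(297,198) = 99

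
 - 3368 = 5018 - 8386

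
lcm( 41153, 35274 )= 246918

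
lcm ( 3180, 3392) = 50880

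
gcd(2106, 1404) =702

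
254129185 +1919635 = 256048820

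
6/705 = 2/235 = 0.01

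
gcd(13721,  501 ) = 1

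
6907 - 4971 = 1936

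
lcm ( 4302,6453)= 12906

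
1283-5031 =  - 3748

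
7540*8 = 60320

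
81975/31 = 81975/31=2644.35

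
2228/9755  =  2228/9755 = 0.23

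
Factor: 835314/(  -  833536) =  - 2^(-10 )*3^1*11^(-1) * 23^1*37^( - 1) * 6053^1 =- 417657/416768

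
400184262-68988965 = 331195297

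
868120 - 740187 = 127933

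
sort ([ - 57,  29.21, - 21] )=[-57, - 21, 29.21 ]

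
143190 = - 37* ( - 3870 ) 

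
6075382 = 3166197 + 2909185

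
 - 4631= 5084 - 9715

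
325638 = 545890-220252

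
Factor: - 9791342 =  - 2^1*11^1 * 619^1*719^1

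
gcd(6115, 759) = 1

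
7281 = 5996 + 1285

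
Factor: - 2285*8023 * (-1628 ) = 2^2*5^1 * 11^1 *37^1*71^1*113^1 * 457^1 = 29845399540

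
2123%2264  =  2123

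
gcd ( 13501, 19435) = 23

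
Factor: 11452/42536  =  2^(-1) *7^1 * 13^( - 1)  =  7/26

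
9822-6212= 3610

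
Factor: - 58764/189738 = -118/381 = - 2^1*3^( - 1 )*59^1*127^( - 1 ) 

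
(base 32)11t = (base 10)1085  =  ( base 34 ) vv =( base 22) 257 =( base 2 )10000111101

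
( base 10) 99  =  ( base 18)59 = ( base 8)143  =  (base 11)90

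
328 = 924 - 596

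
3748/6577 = 3748/6577 =0.57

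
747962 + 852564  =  1600526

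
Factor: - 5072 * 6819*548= - 2^6 * 3^1*137^1 *317^1*2273^1= -18953110464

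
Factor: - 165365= - 5^1*33073^1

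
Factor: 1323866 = 2^1*71^1*9323^1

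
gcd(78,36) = 6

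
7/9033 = 7/9033 = 0.00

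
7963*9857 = 78491291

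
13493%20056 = 13493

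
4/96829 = 4/96829 = 0.00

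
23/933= 23/933 = 0.02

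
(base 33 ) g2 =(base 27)jh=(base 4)20102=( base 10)530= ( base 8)1022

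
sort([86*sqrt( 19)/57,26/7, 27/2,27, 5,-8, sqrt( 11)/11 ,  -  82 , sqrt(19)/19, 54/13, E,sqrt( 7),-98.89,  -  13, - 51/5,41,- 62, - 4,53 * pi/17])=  [  -  98.89,-82,-62,- 13 ,-51/5,  -  8,- 4,sqrt(19)/19, sqrt(11) /11,  sqrt(7),E,26/7, 54/13 , 5,86*sqrt( 19)/57, 53  *  pi/17, 27/2,27, 41 ] 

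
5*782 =3910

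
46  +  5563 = 5609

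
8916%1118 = 1090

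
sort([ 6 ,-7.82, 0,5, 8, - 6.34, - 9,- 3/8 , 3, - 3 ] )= [ - 9 , - 7.82, -6.34, - 3, - 3/8,0,3,5, 6,8] 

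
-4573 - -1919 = -2654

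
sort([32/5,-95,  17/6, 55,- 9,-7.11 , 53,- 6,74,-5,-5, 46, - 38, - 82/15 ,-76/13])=[ - 95, - 38, - 9, - 7.11 ,-6,- 76/13,- 82/15, - 5,  -  5, 17/6, 32/5,  46, 53, 55,74]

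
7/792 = 7/792= 0.01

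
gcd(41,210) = 1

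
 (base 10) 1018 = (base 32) VQ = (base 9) 1351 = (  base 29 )163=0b1111111010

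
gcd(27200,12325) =425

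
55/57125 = 11/11425 = 0.00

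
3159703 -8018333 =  - 4858630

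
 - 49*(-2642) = 129458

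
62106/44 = 2823/2= 1411.50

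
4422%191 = 29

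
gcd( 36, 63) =9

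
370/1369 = 10/37= 0.27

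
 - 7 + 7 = 0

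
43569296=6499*6704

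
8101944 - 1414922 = 6687022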